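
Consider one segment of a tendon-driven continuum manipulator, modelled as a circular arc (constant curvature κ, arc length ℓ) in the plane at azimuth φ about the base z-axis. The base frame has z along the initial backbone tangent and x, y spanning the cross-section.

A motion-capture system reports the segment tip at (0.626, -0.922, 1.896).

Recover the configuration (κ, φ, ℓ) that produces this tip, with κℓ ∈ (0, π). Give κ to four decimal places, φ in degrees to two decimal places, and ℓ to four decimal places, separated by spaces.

0.4608 304.17 2.3063

ρ = √(x²+y²) = √(0.626² + -0.922²) = 1.11443
φ = atan2(y, x) mod 360° = atan2(-0.922, 0.626) = 304.1749°
|p|² = ρ² + z² = 1.11443² + 1.896² = 4.83678
κ = 2ρ / |p|² = 2×1.11443 / 4.83678 = 0.46082
θ = 2·atan2(ρ, z) = 2·atan2(1.11443, 1.896) = 1.06277 rad
ℓ = θ/κ = 1.06277/0.46082 = 2.30628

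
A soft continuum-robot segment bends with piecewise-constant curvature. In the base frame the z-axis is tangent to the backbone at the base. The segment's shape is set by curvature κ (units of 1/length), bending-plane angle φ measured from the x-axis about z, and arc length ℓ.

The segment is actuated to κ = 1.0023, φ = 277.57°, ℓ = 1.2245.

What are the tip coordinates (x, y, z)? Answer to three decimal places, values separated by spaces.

θ = κ·ℓ = 1.0023 × 1.2245 = 1.22732 rad
ρ = (1 − cos θ)/κ = (1 − 0.33677)/1.0023 = 0.66171
z = sin θ / κ = 0.94159/1.0023 = 0.93943
x = ρ cos φ = 0.66171 × cos(277.57°) = 0.08717
y = ρ sin φ = 0.66171 × sin(277.57°) = -0.65595

0.087 -0.656 0.939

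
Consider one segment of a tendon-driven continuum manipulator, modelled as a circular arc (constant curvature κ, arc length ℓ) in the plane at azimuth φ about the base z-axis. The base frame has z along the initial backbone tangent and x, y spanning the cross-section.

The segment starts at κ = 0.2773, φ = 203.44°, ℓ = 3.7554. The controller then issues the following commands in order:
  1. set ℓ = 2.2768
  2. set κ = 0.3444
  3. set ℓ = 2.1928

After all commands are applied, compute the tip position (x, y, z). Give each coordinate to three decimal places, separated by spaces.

initial: κ=0.2773, φ=203.44°, ℓ=3.7554
cmd 1: set ℓ=2.2768 → (κ,φ,ℓ)=(0.2773,203.44°,2.2768) → tip=(-0.6378,-0.2765,2.1285)
cmd 2: set κ=0.3444 → (κ,φ,ℓ)=(0.3444,203.44°,2.2768) → tip=(-0.7779,-0.3373,2.0506)
cmd 3: set ℓ=2.1928 → (κ,φ,ℓ)=(0.3444,203.44°,2.1928) → tip=(-0.7242,-0.3140,1.9902)

-0.724 -0.314 1.990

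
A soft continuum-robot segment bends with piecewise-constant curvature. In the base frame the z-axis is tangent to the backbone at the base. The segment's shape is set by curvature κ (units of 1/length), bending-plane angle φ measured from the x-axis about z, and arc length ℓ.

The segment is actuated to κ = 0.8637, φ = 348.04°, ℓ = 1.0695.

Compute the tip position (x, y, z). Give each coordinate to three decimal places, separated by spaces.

θ = κ·ℓ = 0.8637 × 1.0695 = 0.92373 rad
ρ = (1 − cos θ)/κ = (1 − 0.60285)/0.8637 = 0.45982
z = sin θ / κ = 0.79785/0.8637 = 0.92376
x = ρ cos φ = 0.45982 × cos(348.04°) = 0.44984
y = ρ sin φ = 0.45982 × sin(348.04°) = -0.09529

0.450 -0.095 0.924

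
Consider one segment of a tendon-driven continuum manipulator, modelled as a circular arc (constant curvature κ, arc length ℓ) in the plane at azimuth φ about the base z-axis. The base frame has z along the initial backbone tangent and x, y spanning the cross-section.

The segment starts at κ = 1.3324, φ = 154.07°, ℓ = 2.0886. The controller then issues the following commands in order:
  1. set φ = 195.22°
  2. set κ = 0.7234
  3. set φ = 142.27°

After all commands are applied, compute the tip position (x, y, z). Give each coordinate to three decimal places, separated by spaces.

initial: κ=1.3324, φ=154.07°, ℓ=2.0886
cmd 1: set φ=195.22° → (κ,φ,ℓ)=(1.3324,195.22°,2.0886) → tip=(-1.4023,-0.3815,0.2635)
cmd 2: set κ=0.7234 → (κ,φ,ℓ)=(0.7234,195.22°,2.0886) → tip=(-1.2540,-0.3412,1.3799)
cmd 3: set φ=142.27° → (κ,φ,ℓ)=(0.7234,142.27°,2.0886) → tip=(-1.0279,0.7953,1.3799)

-1.028 0.795 1.380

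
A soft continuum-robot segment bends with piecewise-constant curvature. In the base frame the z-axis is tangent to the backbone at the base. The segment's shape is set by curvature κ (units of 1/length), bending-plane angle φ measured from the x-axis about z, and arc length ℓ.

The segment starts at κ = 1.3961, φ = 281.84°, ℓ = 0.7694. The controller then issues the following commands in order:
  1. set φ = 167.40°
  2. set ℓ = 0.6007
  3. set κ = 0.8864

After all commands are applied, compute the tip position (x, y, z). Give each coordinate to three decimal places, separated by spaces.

-0.152 0.034 0.573

initial: κ=1.3961, φ=281.84°, ℓ=0.7694
cmd 1: set φ=167.40° → (κ,φ,ℓ)=(1.3961,167.40°,0.7694) → tip=(-0.3660,0.0818,0.6297)
cmd 2: set ℓ=0.6007 → (κ,φ,ℓ)=(1.3961,167.40°,0.6007) → tip=(-0.2317,0.0518,0.5327)
cmd 3: set κ=0.8864 → (κ,φ,ℓ)=(0.8864,167.40°,0.6007) → tip=(-0.1524,0.0341,0.5727)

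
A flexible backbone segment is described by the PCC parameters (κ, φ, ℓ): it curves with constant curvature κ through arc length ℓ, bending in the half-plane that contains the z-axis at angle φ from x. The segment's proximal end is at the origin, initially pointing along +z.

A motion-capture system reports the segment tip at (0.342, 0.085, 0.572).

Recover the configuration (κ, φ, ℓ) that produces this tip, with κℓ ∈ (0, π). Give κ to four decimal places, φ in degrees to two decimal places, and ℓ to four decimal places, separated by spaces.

ρ = √(x²+y²) = √(0.342² + 0.085²) = 0.35240
φ = atan2(y, x) mod 360° = atan2(0.085, 0.342) = 13.9574°
|p|² = ρ² + z² = 0.35240² + 0.572² = 0.45137
κ = 2ρ / |p|² = 2×0.35240 / 0.45137 = 1.56148
θ = 2·atan2(ρ, z) = 2·atan2(0.35240, 0.572) = 1.10434 rad
ℓ = θ/κ = 1.10434/1.56148 = 0.70724

1.5615 13.96 0.7072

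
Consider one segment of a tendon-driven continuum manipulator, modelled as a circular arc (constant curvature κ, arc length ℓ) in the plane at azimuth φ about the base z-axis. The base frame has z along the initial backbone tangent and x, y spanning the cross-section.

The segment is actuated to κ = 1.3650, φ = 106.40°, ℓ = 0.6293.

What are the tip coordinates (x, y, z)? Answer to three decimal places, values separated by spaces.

-0.072 0.244 0.555

θ = κ·ℓ = 1.3650 × 0.6293 = 0.85899 rad
ρ = (1 − cos θ)/κ = (1 − 0.65320)/1.3650 = 0.25407
z = sin θ / κ = 0.75719/1.3650 = 0.55472
x = ρ cos φ = 0.25407 × cos(106.40°) = -0.07173
y = ρ sin φ = 0.25407 × sin(106.40°) = 0.24373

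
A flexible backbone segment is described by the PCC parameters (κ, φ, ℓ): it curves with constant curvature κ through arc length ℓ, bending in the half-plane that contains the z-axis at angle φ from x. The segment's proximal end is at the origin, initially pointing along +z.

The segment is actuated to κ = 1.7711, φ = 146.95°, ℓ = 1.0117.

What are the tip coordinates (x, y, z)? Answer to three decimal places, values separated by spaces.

-0.577 0.375 0.551

θ = κ·ℓ = 1.7711 × 1.0117 = 1.79182 rad
ρ = (1 − cos θ)/κ = (1 − -0.21923)/1.7711 = 0.68840
z = sin θ / κ = 0.97567/1.7711 = 0.55089
x = ρ cos φ = 0.68840 × cos(146.95°) = -0.57702
y = ρ sin φ = 0.68840 × sin(146.95°) = 0.37543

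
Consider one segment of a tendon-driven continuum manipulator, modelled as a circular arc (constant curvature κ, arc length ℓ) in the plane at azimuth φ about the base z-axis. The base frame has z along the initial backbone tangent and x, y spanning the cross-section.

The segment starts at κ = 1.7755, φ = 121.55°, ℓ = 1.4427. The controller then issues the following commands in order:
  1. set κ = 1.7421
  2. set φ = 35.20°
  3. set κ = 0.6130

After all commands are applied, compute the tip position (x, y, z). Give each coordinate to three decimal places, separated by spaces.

initial: κ=1.7755, φ=121.55°, ℓ=1.4427
cmd 1: set κ=1.7421 → (κ,φ,ℓ)=(1.7421,121.55°,1.4427) → tip=(-0.5434,0.8849,0.3374)
cmd 2: set φ=35.20° → (κ,φ,ℓ)=(1.7421,35.20°,1.4427) → tip=(0.8485,0.5986,0.3374)
cmd 3: set κ=0.6130 → (κ,φ,ℓ)=(0.6130,35.20°,1.4427) → tip=(0.4882,0.3444,1.2619)

0.488 0.344 1.262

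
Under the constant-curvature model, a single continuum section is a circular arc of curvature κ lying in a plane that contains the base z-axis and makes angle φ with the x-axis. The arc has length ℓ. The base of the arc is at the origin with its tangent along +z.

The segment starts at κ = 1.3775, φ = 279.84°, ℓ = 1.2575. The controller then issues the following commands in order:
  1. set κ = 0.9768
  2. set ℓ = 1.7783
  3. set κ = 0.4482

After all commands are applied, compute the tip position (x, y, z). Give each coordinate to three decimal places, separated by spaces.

initial: κ=1.3775, φ=279.84°, ℓ=1.2575
cmd 1: set κ=0.9768 → (κ,φ,ℓ)=(0.9768,279.84°,1.2575) → tip=(0.1162,-0.6700,0.9643)
cmd 2: set ℓ=1.7783 → (κ,φ,ℓ)=(0.9768,279.84°,1.7783) → tip=(0.2039,-1.1756,1.0096)
cmd 3: set κ=0.4482 → (κ,φ,ℓ)=(0.4482,279.84°,1.7783) → tip=(0.1148,-0.6621,1.5959)

0.115 -0.662 1.596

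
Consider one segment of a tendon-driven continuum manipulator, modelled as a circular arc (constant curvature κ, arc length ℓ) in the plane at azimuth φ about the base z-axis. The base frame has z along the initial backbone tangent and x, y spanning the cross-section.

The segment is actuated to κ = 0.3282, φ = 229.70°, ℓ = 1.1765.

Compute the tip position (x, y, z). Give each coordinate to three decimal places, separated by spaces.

θ = κ·ℓ = 0.3282 × 1.1765 = 0.38613 rad
ρ = (1 − cos θ)/κ = (1 − 0.92637)/0.3282 = 0.22433
z = sin θ / κ = 0.37660/0.3282 = 1.14748
x = ρ cos φ = 0.22433 × cos(229.70°) = -0.14510
y = ρ sin φ = 0.22433 × sin(229.70°) = -0.17109

-0.145 -0.171 1.147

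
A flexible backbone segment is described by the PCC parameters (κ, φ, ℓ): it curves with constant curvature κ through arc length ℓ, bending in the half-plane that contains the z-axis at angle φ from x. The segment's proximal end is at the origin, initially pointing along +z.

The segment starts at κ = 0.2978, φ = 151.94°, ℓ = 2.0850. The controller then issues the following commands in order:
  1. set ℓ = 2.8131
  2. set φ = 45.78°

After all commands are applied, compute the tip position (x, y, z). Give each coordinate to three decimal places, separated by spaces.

initial: κ=0.2978, φ=151.94°, ℓ=2.0850
cmd 1: set ℓ=2.8131 → (κ,φ,ℓ)=(0.2978,151.94°,2.8131) → tip=(-0.9804,0.5226,2.4954)
cmd 2: set φ=45.78° → (κ,φ,ℓ)=(0.2978,45.78°,2.8131) → tip=(0.7748,0.7962,2.4954)

0.775 0.796 2.495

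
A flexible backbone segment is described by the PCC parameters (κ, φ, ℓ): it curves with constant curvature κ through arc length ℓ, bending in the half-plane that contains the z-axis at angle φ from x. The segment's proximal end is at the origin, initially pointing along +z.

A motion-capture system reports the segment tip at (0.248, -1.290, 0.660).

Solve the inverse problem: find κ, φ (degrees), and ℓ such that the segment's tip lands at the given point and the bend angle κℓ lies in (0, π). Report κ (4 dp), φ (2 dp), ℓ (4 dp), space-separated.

1.2156 280.88 1.8183

ρ = √(x²+y²) = √(0.248² + -1.290²) = 1.31362
φ = atan2(y, x) mod 360° = atan2(-1.290, 0.248) = 280.8822°
|p|² = ρ² + z² = 1.31362² + 0.660² = 2.16120
κ = 2ρ / |p|² = 2×1.31362 / 2.16120 = 1.21564
θ = 2·atan2(ρ, z) = 2·atan2(1.31362, 0.660) = 2.21042 rad
ℓ = θ/κ = 2.21042/1.21564 = 1.81832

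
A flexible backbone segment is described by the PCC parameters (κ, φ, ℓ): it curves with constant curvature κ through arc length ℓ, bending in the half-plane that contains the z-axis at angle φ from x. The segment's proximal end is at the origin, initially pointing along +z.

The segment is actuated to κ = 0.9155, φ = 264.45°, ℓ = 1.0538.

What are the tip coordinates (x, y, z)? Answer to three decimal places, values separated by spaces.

-0.045 -0.468 0.898

θ = κ·ℓ = 0.9155 × 1.0538 = 0.96475 rad
ρ = (1 − cos θ)/κ = (1 − 0.56962)/0.9155 = 0.47010
z = sin θ / κ = 0.82191/0.9155 = 0.89777
x = ρ cos φ = 0.47010 × cos(264.45°) = -0.04547
y = ρ sin φ = 0.47010 × sin(264.45°) = -0.46790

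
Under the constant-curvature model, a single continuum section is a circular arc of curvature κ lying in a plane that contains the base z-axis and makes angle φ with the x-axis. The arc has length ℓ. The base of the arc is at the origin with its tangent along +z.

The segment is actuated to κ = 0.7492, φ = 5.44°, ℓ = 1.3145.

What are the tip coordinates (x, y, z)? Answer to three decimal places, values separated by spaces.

0.594 0.057 1.112

θ = κ·ℓ = 0.7492 × 1.3145 = 0.98482 rad
ρ = (1 − cos θ)/κ = (1 − 0.55301)/0.7492 = 0.59662
z = sin θ / κ = 0.83317/0.7492 = 1.11209
x = ρ cos φ = 0.59662 × cos(5.44°) = 0.59394
y = ρ sin φ = 0.59662 × sin(5.44°) = 0.05656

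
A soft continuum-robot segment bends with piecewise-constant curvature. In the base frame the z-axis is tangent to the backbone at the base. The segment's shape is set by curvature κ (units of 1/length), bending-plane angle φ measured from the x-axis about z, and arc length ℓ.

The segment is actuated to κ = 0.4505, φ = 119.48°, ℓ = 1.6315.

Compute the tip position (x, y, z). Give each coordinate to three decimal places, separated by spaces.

θ = κ·ℓ = 0.4505 × 1.6315 = 0.73499 rad
ρ = (1 − cos θ)/κ = (1 − 0.74184)/0.4505 = 0.57306
z = sin θ / κ = 0.67058/0.4505 = 1.48852
x = ρ cos φ = 0.57306 × cos(119.48°) = -0.28201
y = ρ sin φ = 0.57306 × sin(119.48°) = 0.49886

-0.282 0.499 1.489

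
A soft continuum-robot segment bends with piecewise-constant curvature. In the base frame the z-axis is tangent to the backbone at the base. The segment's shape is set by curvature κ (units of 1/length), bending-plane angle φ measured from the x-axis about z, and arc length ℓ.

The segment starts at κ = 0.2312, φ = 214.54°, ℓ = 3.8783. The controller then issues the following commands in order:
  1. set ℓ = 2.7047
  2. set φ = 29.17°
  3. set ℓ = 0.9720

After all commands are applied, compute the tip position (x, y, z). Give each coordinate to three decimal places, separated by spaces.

0.095 0.053 0.964

initial: κ=0.2312, φ=214.54°, ℓ=3.8783
cmd 1: set ℓ=2.7047 → (κ,φ,ℓ)=(0.2312,214.54°,2.7047) → tip=(-0.6742,-0.4641,2.5318)
cmd 2: set φ=29.17° → (κ,φ,ℓ)=(0.2312,29.17°,2.7047) → tip=(0.7147,0.3989,2.5318)
cmd 3: set ℓ=0.9720 → (κ,φ,ℓ)=(0.2312,29.17°,0.9720) → tip=(0.0950,0.0530,0.9638)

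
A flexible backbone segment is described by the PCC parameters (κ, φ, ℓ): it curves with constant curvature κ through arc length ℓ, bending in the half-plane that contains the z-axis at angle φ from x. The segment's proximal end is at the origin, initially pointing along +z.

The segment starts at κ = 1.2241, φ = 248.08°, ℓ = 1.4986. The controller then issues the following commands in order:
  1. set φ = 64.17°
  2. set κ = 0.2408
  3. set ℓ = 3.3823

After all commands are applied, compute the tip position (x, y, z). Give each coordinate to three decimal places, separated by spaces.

0.568 1.173 3.021

initial: κ=1.2241, φ=248.08°, ℓ=1.4986
cmd 1: set φ=64.17° → (κ,φ,ℓ)=(1.2241,64.17°,1.4986) → tip=(0.4487,0.9269,0.7887)
cmd 2: set κ=0.2408 → (κ,φ,ℓ)=(0.2408,64.17°,1.4986) → tip=(0.1165,0.2407,1.4663)
cmd 3: set ℓ=3.3823 → (κ,φ,ℓ)=(0.2408,64.17°,3.3823) → tip=(0.5677,1.1727,3.0206)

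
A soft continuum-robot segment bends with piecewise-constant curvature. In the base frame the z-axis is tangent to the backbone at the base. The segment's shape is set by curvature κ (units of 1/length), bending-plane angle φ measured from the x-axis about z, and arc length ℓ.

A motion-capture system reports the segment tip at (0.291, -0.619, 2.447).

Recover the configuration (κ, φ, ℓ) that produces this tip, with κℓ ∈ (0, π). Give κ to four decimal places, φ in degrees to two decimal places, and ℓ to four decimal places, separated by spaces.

ρ = √(x²+y²) = √(0.291² + -0.619²) = 0.68399
φ = atan2(y, x) mod 360° = atan2(-0.619, 0.291) = 295.1788°
|p|² = ρ² + z² = 0.68399² + 2.447² = 6.45565
κ = 2ρ / |p|² = 2×0.68399 / 6.45565 = 0.21190
θ = 2·atan2(ρ, z) = 2·atan2(0.68399, 2.447) = 0.54513 rad
ℓ = θ/κ = 0.54513/0.21190 = 2.57253

0.2119 295.18 2.5725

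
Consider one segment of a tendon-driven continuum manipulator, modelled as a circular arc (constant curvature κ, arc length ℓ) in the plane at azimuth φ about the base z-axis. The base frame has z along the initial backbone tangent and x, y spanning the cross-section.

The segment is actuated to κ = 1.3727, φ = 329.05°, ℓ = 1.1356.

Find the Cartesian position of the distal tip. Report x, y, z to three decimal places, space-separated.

0.617 -0.370 0.728

θ = κ·ℓ = 1.3727 × 1.1356 = 1.55884 rad
ρ = (1 − cos θ)/κ = (1 − 0.01196)/1.3727 = 0.71978
z = sin θ / κ = 0.99993/1.3727 = 0.72844
x = ρ cos φ = 0.71978 × cos(329.05°) = 0.61730
y = ρ sin φ = 0.71978 × sin(329.05°) = -0.37018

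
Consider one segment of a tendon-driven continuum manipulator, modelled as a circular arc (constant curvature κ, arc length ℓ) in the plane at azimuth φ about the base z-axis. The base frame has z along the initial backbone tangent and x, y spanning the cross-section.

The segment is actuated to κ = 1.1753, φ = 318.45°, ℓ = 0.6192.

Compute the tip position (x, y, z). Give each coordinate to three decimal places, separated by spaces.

0.161 -0.143 0.566

θ = κ·ℓ = 1.1753 × 0.6192 = 0.72775 rad
ρ = (1 − cos θ)/κ = (1 − 0.74668)/1.1753 = 0.21554
z = sin θ / κ = 0.66519/1.1753 = 0.56597
x = ρ cos φ = 0.21554 × cos(318.45°) = 0.16131
y = ρ sin φ = 0.21554 × sin(318.45°) = -0.14296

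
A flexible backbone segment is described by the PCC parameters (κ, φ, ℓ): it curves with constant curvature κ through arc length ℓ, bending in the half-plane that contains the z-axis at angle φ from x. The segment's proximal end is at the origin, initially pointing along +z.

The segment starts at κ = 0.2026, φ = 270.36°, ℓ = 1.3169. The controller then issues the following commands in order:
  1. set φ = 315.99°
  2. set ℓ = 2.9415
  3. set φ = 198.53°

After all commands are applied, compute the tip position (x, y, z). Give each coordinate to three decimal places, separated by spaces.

-0.807 -0.270 2.770

initial: κ=0.2026, φ=270.36°, ℓ=1.3169
cmd 1: set φ=315.99° → (κ,φ,ℓ)=(0.2026,315.99°,1.3169) → tip=(0.1256,-0.1213,1.3013)
cmd 2: set ℓ=2.9415 → (κ,φ,ℓ)=(0.2026,315.99°,2.9415) → tip=(0.6120,-0.5912,2.7705)
cmd 3: set φ=198.53° → (κ,φ,ℓ)=(0.2026,198.53°,2.9415) → tip=(-0.8067,-0.2704,2.7705)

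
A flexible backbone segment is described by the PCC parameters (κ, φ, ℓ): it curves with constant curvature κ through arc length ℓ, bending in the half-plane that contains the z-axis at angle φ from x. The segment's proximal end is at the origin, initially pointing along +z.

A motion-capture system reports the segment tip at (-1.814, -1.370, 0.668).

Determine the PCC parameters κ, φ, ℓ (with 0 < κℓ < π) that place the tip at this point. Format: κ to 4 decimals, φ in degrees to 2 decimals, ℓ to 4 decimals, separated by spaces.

ρ = √(x²+y²) = √(-1.814² + -1.370²) = 2.27321
φ = atan2(y, x) mod 360° = atan2(-1.370, -1.814) = 217.0615°
|p|² = ρ² + z² = 2.27321² + 0.668² = 5.61372
κ = 2ρ / |p|² = 2×2.27321 / 5.61372 = 0.80988
θ = 2·atan2(ρ, z) = 2·atan2(2.27321, 0.668) = 2.56997 rad
ℓ = θ/κ = 2.56997/0.80988 = 3.17328

0.8099 217.06 3.1733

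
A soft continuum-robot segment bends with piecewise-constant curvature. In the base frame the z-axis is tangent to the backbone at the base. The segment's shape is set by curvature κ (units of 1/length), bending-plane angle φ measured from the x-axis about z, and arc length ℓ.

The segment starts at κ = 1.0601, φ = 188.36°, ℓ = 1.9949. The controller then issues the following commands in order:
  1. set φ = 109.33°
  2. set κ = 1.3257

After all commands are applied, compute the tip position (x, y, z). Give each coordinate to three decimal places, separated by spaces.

initial: κ=1.0601, φ=188.36°, ℓ=1.9949
cmd 1: set φ=109.33° → (κ,φ,ℓ)=(1.0601,109.33°,1.9949) → tip=(-0.4738,1.3508,0.8071)
cmd 2: set κ=1.3257 → (κ,φ,ℓ)=(1.3257,109.33°,1.9949) → tip=(-0.4692,1.3375,0.3596)

-0.469 1.337 0.360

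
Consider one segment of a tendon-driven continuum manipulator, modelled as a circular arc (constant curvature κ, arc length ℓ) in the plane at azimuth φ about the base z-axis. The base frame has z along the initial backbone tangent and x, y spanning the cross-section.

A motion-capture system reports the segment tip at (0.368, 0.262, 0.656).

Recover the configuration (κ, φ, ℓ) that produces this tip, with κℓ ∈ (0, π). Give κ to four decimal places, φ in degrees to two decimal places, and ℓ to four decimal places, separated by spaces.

ρ = √(x²+y²) = √(0.368² + 0.262²) = 0.45174
φ = atan2(y, x) mod 360° = atan2(0.262, 0.368) = 35.4492°
|p|² = ρ² + z² = 0.45174² + 0.656² = 0.63440
κ = 2ρ / |p|² = 2×0.45174 / 0.63440 = 1.42414
θ = 2·atan2(ρ, z) = 2·atan2(0.45174, 0.656) = 1.20610 rad
ℓ = θ/κ = 1.20610/1.42414 = 0.84690

1.4241 35.45 0.8469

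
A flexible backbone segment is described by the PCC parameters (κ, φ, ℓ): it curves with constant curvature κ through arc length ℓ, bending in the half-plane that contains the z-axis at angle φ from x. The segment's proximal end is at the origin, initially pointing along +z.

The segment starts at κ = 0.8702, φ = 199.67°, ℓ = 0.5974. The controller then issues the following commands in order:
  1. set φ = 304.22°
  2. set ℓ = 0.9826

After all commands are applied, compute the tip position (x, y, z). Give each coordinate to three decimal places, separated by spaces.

0.222 -0.327 0.867

initial: κ=0.8702, φ=199.67°, ℓ=0.5974
cmd 1: set φ=304.22° → (κ,φ,ℓ)=(0.8702,304.22°,0.5974) → tip=(0.0854,-0.1255,0.5709)
cmd 2: set ℓ=0.9826 → (κ,φ,ℓ)=(0.8702,304.22°,0.9826) → tip=(0.2222,-0.3267,0.8672)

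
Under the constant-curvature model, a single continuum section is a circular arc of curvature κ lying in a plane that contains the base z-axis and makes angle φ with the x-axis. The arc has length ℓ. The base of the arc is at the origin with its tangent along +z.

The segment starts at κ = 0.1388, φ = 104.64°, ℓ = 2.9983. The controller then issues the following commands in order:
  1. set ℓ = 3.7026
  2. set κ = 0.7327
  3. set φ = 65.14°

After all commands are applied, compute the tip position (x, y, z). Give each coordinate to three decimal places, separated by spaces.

1.096 2.365 0.567

initial: κ=0.1388, φ=104.64°, ℓ=2.9983
cmd 1: set ℓ=3.7026 → (κ,φ,ℓ)=(0.1388,104.64°,3.7026) → tip=(-0.2352,0.9004,3.5418)
cmd 2: set κ=0.7327 → (κ,φ,ℓ)=(0.7327,104.64°,3.7026) → tip=(-0.6587,2.5215,0.5673)
cmd 3: set φ=65.14° → (κ,φ,ℓ)=(0.7327,65.14°,3.7026) → tip=(1.0956,2.3646,0.5673)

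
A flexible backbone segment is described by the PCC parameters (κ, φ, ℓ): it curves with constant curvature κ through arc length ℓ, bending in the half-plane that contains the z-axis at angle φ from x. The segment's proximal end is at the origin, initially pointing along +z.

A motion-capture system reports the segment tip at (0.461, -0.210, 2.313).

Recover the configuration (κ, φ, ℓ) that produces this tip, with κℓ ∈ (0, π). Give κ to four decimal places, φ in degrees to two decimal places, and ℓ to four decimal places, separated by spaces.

ρ = √(x²+y²) = √(0.461² + -0.210²) = 0.50658
φ = atan2(y, x) mod 360° = atan2(-0.210, 0.461) = 335.5092°
|p|² = ρ² + z² = 0.50658² + 2.313² = 5.60659
κ = 2ρ / |p|² = 2×0.50658 / 5.60659 = 0.18071
θ = 2·atan2(ρ, z) = 2·atan2(0.50658, 2.313) = 0.43122 rad
ℓ = θ/κ = 0.43122/0.18071 = 2.38627

0.1807 335.51 2.3863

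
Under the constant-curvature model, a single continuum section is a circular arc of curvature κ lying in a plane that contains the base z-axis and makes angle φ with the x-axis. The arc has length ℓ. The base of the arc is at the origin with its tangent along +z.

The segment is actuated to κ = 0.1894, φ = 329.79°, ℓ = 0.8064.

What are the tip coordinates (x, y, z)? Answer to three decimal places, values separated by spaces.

0.053 -0.031 0.803

θ = κ·ℓ = 0.1894 × 0.8064 = 0.15273 rad
ρ = (1 − cos θ)/κ = (1 − 0.98836)/0.1894 = 0.06146
z = sin θ / κ = 0.15214/0.1894 = 0.80327
x = ρ cos φ = 0.06146 × cos(329.79°) = 0.05311
y = ρ sin φ = 0.06146 × sin(329.79°) = -0.03093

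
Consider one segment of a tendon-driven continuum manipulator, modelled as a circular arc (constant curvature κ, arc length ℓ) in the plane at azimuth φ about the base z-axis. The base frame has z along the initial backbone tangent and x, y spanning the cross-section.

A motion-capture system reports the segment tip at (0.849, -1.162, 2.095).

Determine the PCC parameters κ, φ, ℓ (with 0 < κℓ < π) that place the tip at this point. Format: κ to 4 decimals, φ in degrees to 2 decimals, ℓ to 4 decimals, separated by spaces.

ρ = √(x²+y²) = √(0.849² + -1.162²) = 1.43911
φ = atan2(y, x) mod 360° = atan2(-1.162, 0.849) = 306.1532°
|p|² = ρ² + z² = 1.43911² + 2.095² = 6.46007
κ = 2ρ / |p|² = 2×1.43911 / 6.46007 = 0.44554
θ = 2·atan2(ρ, z) = 2·atan2(1.43911, 2.095) = 1.20380 rad
ℓ = θ/κ = 1.20380/0.44554 = 2.70188

0.4455 306.15 2.7019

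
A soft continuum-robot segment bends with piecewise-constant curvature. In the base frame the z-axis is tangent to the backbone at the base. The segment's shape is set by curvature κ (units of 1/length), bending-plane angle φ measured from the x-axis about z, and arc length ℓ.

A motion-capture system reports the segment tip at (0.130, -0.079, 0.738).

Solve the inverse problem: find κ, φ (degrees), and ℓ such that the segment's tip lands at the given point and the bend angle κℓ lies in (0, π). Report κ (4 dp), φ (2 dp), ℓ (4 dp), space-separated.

ρ = √(x²+y²) = √(0.130² + -0.079²) = 0.15212
φ = atan2(y, x) mod 360° = atan2(-0.079, 0.130) = 328.7133°
|p|² = ρ² + z² = 0.15212² + 0.738² = 0.56778
κ = 2ρ / |p|² = 2×0.15212 / 0.56778 = 0.53584
θ = 2·atan2(ρ, z) = 2·atan2(0.15212, 0.738) = 0.40656 rad
ℓ = θ/κ = 0.40656/0.53584 = 0.75873

0.5358 328.71 0.7587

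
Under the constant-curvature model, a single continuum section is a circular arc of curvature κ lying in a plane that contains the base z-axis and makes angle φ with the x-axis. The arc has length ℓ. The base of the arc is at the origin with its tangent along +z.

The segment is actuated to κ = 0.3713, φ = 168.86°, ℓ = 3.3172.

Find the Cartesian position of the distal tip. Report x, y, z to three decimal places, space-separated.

-1.763 0.347 2.540

θ = κ·ℓ = 0.3713 × 3.3172 = 1.23168 rad
ρ = (1 − cos θ)/κ = (1 − 0.33266)/0.3713 = 1.79731
z = sin θ / κ = 0.94305/0.3713 = 2.53985
x = ρ cos φ = 1.79731 × cos(168.86°) = -1.76345
y = ρ sin φ = 1.79731 × sin(168.86°) = 0.34725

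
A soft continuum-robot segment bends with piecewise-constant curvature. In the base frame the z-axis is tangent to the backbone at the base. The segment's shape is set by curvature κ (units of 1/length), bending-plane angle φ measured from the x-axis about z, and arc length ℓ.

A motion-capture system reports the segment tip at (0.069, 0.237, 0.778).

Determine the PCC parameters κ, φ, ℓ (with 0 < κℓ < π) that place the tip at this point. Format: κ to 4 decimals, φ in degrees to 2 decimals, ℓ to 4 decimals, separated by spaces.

ρ = √(x²+y²) = √(0.069² + 0.237²) = 0.24684
φ = atan2(y, x) mod 360° = atan2(0.237, 0.069) = 73.7676°
|p|² = ρ² + z² = 0.24684² + 0.778² = 0.66621
κ = 2ρ / |p|² = 2×0.24684 / 0.66621 = 0.74102
θ = 2·atan2(ρ, z) = 2·atan2(0.24684, 0.778) = 0.61446 rad
ℓ = θ/κ = 0.61446/0.74102 = 0.82920

0.7410 73.77 0.8292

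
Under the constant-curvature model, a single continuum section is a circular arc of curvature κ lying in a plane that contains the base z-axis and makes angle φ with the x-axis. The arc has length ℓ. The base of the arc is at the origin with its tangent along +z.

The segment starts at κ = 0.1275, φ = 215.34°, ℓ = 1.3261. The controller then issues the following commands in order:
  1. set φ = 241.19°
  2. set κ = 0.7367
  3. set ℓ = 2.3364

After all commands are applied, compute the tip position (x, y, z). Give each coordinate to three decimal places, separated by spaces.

-0.752 -1.368 1.342

initial: κ=0.1275, φ=215.34°, ℓ=1.3261
cmd 1: set φ=241.19° → (κ,φ,ℓ)=(0.1275,241.19°,1.3261) → tip=(-0.0539,-0.0980,1.3198)
cmd 2: set κ=0.7367 → (κ,φ,ℓ)=(0.7367,241.19°,1.3261) → tip=(-0.2881,-0.5239,1.1250)
cmd 3: set ℓ=2.3364 → (κ,φ,ℓ)=(0.7367,241.19°,2.3364) → tip=(-0.7522,-1.3676,1.3421)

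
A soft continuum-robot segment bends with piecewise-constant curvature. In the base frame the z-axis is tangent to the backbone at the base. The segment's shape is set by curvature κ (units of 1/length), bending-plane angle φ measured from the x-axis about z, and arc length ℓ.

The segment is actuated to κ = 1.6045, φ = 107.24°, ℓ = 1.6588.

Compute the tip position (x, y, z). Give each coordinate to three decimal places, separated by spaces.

θ = κ·ℓ = 1.6045 × 1.6588 = 2.66154 rad
ρ = (1 − cos θ)/κ = (1 − -0.88697)/1.6045 = 1.17605
z = sin θ / κ = 0.46182/1.6045 = 0.28783
x = ρ cos φ = 1.17605 × cos(107.24°) = -0.34855
y = ρ sin φ = 1.17605 × sin(107.24°) = 1.12321

-0.349 1.123 0.288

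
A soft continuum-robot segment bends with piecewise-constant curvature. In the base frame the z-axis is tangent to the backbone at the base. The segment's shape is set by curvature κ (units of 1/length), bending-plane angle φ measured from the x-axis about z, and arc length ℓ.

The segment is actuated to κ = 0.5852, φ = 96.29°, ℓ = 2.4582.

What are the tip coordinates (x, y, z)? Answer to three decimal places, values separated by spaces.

θ = κ·ℓ = 0.5852 × 2.4582 = 1.43854 rad
ρ = (1 − cos θ)/κ = (1 − 0.13187)/0.5852 = 1.48347
z = sin θ / κ = 0.99127/0.5852 = 1.69389
x = ρ cos φ = 1.48347 × cos(96.29°) = -0.16253
y = ρ sin φ = 1.48347 × sin(96.29°) = 1.47454

-0.163 1.475 1.694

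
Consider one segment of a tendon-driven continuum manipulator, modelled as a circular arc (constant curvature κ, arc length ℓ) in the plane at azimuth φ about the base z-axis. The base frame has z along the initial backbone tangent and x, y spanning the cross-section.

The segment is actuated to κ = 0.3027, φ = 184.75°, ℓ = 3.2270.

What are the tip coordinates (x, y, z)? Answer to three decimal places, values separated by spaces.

-1.450 -0.120 2.738

θ = κ·ℓ = 0.3027 × 3.2270 = 0.97681 rad
ρ = (1 − cos θ)/κ = (1 − 0.55967)/0.3027 = 1.45469
z = sin θ / κ = 0.82872/0.3027 = 2.73775
x = ρ cos φ = 1.45469 × cos(184.75°) = -1.44969
y = ρ sin φ = 1.45469 × sin(184.75°) = -0.12046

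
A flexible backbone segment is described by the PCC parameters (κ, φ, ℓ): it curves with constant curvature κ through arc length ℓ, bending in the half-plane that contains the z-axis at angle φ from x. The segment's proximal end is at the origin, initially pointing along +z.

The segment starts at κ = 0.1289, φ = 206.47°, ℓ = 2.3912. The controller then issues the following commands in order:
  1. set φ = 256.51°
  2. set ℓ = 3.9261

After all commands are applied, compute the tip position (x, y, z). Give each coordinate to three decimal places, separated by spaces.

initial: κ=0.1289, φ=206.47°, ℓ=2.3912
cmd 1: set φ=256.51° → (κ,φ,ℓ)=(0.1289,256.51°,2.3912) → tip=(-0.0853,-0.3555,2.3535)
cmd 2: set ℓ=3.9261 → (κ,φ,ℓ)=(0.1289,256.51°,3.9261) → tip=(-0.2268,-0.9456,3.7606)

-0.227 -0.946 3.761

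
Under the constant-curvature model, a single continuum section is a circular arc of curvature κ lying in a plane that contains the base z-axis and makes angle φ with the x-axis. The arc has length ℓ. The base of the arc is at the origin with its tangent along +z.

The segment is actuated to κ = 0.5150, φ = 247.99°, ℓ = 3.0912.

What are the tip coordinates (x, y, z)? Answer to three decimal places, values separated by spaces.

θ = κ·ℓ = 0.5150 × 3.0912 = 1.59197 rad
ρ = (1 − cos θ)/κ = (1 − -0.02117)/0.5150 = 1.98285
z = sin θ / κ = 0.99978/0.5150 = 1.94131
x = ρ cos φ = 1.98285 × cos(247.99°) = -0.74311
y = ρ sin φ = 1.98285 × sin(247.99°) = -1.83834

-0.743 -1.838 1.941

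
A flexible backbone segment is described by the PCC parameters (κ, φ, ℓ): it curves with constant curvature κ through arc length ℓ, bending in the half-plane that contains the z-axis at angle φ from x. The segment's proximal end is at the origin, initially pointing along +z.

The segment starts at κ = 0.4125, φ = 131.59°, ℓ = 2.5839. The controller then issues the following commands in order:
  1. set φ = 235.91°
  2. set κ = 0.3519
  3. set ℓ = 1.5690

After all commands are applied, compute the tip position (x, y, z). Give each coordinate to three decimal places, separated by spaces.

initial: κ=0.4125, φ=131.59°, ℓ=2.5839
cmd 1: set φ=235.91° → (κ,φ,ℓ)=(0.4125,235.91°,2.5839) → tip=(-0.7015,-1.0364,2.1217)
cmd 2: set κ=0.3519 → (κ,φ,ℓ)=(0.3519,235.91°,2.5839) → tip=(-0.6143,-0.9077,2.2423)
cmd 3: set ℓ=1.5690 → (κ,φ,ℓ)=(0.3519,235.91°,1.5690) → tip=(-0.2367,-0.3497,1.4905)

-0.237 -0.350 1.490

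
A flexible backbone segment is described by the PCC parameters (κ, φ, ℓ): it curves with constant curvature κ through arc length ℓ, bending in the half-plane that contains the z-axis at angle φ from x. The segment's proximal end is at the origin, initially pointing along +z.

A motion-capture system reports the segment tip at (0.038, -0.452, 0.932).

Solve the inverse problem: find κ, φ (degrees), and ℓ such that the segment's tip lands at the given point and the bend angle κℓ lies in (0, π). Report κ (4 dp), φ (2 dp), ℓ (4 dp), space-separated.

ρ = √(x²+y²) = √(0.038² + -0.452²) = 0.45359
φ = atan2(y, x) mod 360° = atan2(-0.452, 0.038) = 274.8056°
|p|² = ρ² + z² = 0.45359² + 0.932² = 1.07437
κ = 2ρ / |p|² = 2×0.45359 / 1.07437 = 0.84439
θ = 2·atan2(ρ, z) = 2·atan2(0.45359, 0.932) = 0.90589 rad
ℓ = θ/κ = 0.90589/0.84439 = 1.07283

0.8444 274.81 1.0728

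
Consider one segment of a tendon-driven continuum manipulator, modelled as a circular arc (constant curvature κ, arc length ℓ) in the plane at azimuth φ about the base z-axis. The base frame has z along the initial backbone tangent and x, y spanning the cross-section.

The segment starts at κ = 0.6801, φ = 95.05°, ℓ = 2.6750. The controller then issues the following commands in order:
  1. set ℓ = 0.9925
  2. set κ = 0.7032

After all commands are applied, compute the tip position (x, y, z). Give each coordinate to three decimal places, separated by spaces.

initial: κ=0.6801, φ=95.05°, ℓ=2.6750
cmd 1: set ℓ=0.9925 → (κ,φ,ℓ)=(0.6801,95.05°,0.9925) → tip=(-0.0284,0.3212,0.9188)
cmd 2: set κ=0.7032 → (κ,φ,ℓ)=(0.7032,95.05°,0.9925) → tip=(-0.0293,0.3312,0.9139)

-0.029 0.331 0.914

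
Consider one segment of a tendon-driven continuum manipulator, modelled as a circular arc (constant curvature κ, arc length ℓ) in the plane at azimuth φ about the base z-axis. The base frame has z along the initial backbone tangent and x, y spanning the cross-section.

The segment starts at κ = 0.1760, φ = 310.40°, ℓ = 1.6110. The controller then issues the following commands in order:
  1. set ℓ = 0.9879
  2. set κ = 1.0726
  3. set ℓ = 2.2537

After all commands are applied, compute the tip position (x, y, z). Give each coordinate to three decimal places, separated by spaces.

initial: κ=0.1760, φ=310.40°, ℓ=1.6110
cmd 1: set ℓ=0.9879 → (κ,φ,ℓ)=(0.1760,310.40°,0.9879) → tip=(0.0555,-0.0652,0.9829)
cmd 2: set κ=1.0726 → (κ,φ,ℓ)=(1.0726,310.40°,0.9879) → tip=(0.3087,-0.3627,0.8131)
cmd 3: set ℓ=2.2537 → (κ,φ,ℓ)=(1.0726,310.40°,2.2537) → tip=(1.0568,-1.2418,0.6177)

1.057 -1.242 0.618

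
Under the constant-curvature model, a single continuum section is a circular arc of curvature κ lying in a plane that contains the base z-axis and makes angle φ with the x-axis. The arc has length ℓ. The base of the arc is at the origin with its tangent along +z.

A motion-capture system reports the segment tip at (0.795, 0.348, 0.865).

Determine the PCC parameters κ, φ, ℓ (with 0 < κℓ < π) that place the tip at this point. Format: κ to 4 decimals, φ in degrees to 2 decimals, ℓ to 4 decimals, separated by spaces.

1.1561 23.64 1.3616

ρ = √(x²+y²) = √(0.795² + 0.348²) = 0.86783
φ = atan2(y, x) mod 360° = atan2(0.348, 0.795) = 23.6407°
|p|² = ρ² + z² = 0.86783² + 0.865² = 1.50135
κ = 2ρ / |p|² = 2×0.86783 / 1.50135 = 1.15606
θ = 2·atan2(ρ, z) = 2·atan2(0.86783, 0.865) = 1.57406 rad
ℓ = θ/κ = 1.57406/1.15606 = 1.36157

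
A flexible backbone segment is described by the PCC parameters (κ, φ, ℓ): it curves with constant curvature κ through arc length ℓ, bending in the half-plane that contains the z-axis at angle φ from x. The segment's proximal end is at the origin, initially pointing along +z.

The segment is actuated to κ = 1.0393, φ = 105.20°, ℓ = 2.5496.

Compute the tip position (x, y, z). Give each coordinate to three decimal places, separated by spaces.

-0.475 1.747 0.454

θ = κ·ℓ = 1.0393 × 2.5496 = 2.64980 rad
ρ = (1 − cos θ)/κ = (1 − -0.88149)/1.0393 = 1.81034
z = sin θ / κ = 0.47221/1.0393 = 0.45435
x = ρ cos φ = 1.81034 × cos(105.20°) = -0.47465
y = ρ sin φ = 1.81034 × sin(105.20°) = 1.74701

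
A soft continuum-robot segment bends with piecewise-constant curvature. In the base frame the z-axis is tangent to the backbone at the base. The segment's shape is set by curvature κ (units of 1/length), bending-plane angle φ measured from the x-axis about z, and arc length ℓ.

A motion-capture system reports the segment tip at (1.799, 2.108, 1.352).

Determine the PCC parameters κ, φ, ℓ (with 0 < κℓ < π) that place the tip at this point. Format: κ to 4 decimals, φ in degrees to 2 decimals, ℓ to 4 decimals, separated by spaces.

ρ = √(x²+y²) = √(1.799² + 2.108²) = 2.77129
φ = atan2(y, x) mod 360° = atan2(2.108, 1.799) = 49.5220°
|p|² = ρ² + z² = 2.77129² + 1.352² = 9.50797
κ = 2ρ / |p|² = 2×2.77129 / 9.50797 = 0.58294
θ = 2·atan2(ρ, z) = 2·atan2(2.77129, 1.352) = 2.23382 rad
ℓ = θ/κ = 2.23382/0.58294 = 3.83198

0.5829 49.52 3.8320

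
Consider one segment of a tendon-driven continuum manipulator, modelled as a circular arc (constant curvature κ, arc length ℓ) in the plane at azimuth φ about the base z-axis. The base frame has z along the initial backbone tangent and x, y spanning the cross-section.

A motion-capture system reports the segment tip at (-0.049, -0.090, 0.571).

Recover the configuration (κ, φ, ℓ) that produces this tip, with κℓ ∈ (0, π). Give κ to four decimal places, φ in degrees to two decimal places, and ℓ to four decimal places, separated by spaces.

ρ = √(x²+y²) = √(-0.049² + -0.090²) = 0.10247
φ = atan2(y, x) mod 360° = atan2(-0.090, -0.049) = 241.4342°
|p|² = ρ² + z² = 0.10247² + 0.571² = 0.33654
κ = 2ρ / |p|² = 2×0.10247 / 0.33654 = 0.60898
θ = 2·atan2(ρ, z) = 2·atan2(0.10247, 0.571) = 0.35515 rad
ℓ = θ/κ = 0.35515/0.60898 = 0.58318

0.6090 241.43 0.5832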